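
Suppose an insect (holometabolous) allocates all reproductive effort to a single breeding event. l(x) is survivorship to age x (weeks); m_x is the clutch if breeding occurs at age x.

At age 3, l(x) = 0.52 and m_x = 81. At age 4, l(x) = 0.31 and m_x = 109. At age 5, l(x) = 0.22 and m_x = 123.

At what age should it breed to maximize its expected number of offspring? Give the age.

Expected offspring if breeding at age x = l(x) × m_x:
  age 3: 0.52 × 81 = 42.120
  age 4: 0.31 × 109 = 33.790
  age 5: 0.22 × 123 = 27.060
Maximum at age 3 (42.120).

3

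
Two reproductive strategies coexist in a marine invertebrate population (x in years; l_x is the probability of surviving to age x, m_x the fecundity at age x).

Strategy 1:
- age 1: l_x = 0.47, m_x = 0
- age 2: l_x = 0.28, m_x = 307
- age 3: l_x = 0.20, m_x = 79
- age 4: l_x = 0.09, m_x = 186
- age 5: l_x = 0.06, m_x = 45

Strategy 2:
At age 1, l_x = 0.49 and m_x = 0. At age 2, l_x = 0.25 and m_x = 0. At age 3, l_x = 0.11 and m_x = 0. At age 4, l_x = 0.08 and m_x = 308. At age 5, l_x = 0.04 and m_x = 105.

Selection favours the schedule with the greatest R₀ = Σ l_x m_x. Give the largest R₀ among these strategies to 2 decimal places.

Strategy 1: R₀ = 0.47×0 + 0.28×307 + 0.20×79 + 0.09×186 + 0.06×45 = 121.2000
Strategy 2: R₀ = 0.49×0 + 0.25×0 + 0.11×0 + 0.08×308 + 0.04×105 = 28.8400
Highest R₀: strategy 1 with 121.2000.

121.20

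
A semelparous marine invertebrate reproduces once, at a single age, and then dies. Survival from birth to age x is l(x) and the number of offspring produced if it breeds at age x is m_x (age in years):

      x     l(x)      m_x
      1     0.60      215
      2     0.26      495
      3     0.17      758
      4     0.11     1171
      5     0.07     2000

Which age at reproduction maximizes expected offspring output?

5

Expected offspring if breeding at age x = l(x) × m_x:
  age 1: 0.60 × 215 = 129.000
  age 2: 0.26 × 495 = 128.700
  age 3: 0.17 × 758 = 128.860
  age 4: 0.11 × 1171 = 128.810
  age 5: 0.07 × 2000 = 140.000
Maximum at age 5 (140.000).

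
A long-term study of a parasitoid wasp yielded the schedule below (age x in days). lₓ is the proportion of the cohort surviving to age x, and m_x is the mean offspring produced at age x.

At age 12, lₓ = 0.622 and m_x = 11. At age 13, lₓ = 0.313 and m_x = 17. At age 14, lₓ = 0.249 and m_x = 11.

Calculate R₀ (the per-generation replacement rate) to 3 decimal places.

R₀ = Σ lₓ m_x:
  age 12: 0.622 × 11 = 6.8420
  age 13: 0.313 × 17 = 5.3210
  age 14: 0.249 × 11 = 2.7390
R₀ = 6.8420 + 5.3210 + 2.7390 = 14.9020

14.902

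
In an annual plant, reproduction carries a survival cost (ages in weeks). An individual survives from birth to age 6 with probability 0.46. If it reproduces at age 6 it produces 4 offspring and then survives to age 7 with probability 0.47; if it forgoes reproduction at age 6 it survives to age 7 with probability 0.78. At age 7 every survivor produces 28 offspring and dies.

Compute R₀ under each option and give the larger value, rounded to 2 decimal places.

10.05

breed at age 6: R₀ = 0.46 × (4 + 0.47 × 28) = 0.46 × 17.1600 = 7.8936
delay to age 7: R₀ = 0.46 × (0.78 × 28) = 0.46 × 21.8400 = 10.0464
Higher: delay to age 7 (10.0464).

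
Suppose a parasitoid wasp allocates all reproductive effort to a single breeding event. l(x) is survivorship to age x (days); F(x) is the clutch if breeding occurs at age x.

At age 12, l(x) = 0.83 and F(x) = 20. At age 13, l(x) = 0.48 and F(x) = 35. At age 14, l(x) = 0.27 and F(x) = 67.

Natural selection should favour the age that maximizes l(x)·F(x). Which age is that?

14

Expected offspring if breeding at age x = l(x) × F(x):
  age 12: 0.83 × 20 = 16.600
  age 13: 0.48 × 35 = 16.800
  age 14: 0.27 × 67 = 18.090
Maximum at age 14 (18.090).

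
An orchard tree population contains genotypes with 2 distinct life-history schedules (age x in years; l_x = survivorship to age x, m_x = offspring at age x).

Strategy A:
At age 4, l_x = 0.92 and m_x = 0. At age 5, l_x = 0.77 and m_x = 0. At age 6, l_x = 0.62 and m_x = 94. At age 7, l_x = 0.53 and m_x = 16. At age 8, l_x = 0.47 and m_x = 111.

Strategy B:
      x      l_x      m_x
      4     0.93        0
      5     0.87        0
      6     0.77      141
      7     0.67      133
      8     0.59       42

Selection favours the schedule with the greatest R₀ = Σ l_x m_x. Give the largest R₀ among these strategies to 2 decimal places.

Strategy A: R₀ = 0.92×0 + 0.77×0 + 0.62×94 + 0.53×16 + 0.47×111 = 118.9300
Strategy B: R₀ = 0.93×0 + 0.87×0 + 0.77×141 + 0.67×133 + 0.59×42 = 222.4600
Highest R₀: strategy B with 222.4600.

222.46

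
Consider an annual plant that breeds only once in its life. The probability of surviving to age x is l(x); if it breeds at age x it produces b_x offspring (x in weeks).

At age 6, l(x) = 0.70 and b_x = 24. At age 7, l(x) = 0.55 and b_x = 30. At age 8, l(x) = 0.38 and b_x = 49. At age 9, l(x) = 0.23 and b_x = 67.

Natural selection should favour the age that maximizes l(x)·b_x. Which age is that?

8

Expected offspring if breeding at age x = l(x) × b_x:
  age 6: 0.70 × 24 = 16.800
  age 7: 0.55 × 30 = 16.500
  age 8: 0.38 × 49 = 18.620
  age 9: 0.23 × 67 = 15.410
Maximum at age 8 (18.620).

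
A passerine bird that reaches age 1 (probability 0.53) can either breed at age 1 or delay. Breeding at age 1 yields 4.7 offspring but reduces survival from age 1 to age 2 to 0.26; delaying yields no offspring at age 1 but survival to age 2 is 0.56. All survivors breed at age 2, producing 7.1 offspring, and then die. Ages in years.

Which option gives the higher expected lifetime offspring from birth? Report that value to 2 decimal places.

breed at age 1: R₀ = 0.53 × (4.7 + 0.26 × 7.1) = 0.53 × 6.5460 = 3.4694
delay to age 2: R₀ = 0.53 × (0.56 × 7.1) = 0.53 × 3.9760 = 2.1073
Higher: breed at age 1 (3.4694).

3.47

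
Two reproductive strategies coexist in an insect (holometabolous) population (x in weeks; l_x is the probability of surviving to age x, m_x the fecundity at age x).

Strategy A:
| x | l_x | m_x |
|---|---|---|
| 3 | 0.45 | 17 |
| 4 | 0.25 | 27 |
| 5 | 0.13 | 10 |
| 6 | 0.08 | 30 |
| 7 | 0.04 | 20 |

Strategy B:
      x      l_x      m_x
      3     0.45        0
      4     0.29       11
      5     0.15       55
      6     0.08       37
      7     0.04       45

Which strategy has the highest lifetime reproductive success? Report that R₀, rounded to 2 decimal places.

18.90

Strategy A: R₀ = 0.45×17 + 0.25×27 + 0.13×10 + 0.08×30 + 0.04×20 = 18.9000
Strategy B: R₀ = 0.45×0 + 0.29×11 + 0.15×55 + 0.08×37 + 0.04×45 = 16.2000
Highest R₀: strategy A with 18.9000.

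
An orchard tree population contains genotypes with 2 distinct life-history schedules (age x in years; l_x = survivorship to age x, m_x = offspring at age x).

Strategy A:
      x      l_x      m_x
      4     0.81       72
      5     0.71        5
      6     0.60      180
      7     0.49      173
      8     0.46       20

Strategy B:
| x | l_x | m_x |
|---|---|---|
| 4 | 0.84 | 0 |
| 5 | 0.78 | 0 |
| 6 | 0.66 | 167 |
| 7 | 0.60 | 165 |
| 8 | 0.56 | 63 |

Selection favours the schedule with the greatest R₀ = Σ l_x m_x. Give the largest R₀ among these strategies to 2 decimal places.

263.84

Strategy A: R₀ = 0.81×72 + 0.71×5 + 0.60×180 + 0.49×173 + 0.46×20 = 263.8400
Strategy B: R₀ = 0.84×0 + 0.78×0 + 0.66×167 + 0.60×165 + 0.56×63 = 244.5000
Highest R₀: strategy A with 263.8400.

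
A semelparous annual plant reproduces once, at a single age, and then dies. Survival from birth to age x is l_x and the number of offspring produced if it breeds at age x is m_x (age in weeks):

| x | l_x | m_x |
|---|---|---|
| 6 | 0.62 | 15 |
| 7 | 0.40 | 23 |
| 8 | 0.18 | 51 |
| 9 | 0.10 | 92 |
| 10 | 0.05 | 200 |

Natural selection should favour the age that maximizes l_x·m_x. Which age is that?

10

Expected offspring if breeding at age x = l_x × m_x:
  age 6: 0.62 × 15 = 9.300
  age 7: 0.40 × 23 = 9.200
  age 8: 0.18 × 51 = 9.180
  age 9: 0.10 × 92 = 9.200
  age 10: 0.05 × 200 = 10.000
Maximum at age 10 (10.000).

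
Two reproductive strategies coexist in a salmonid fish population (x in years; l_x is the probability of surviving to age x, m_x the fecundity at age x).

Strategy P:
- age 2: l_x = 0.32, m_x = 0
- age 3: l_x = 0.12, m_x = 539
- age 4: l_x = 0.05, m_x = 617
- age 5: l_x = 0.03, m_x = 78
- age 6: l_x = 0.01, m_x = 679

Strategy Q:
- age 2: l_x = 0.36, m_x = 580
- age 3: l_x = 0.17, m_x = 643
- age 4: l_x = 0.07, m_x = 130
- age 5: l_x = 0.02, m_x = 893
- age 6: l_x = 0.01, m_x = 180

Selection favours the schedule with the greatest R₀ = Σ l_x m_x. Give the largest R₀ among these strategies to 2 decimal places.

346.87

Strategy P: R₀ = 0.32×0 + 0.12×539 + 0.05×617 + 0.03×78 + 0.01×679 = 104.6600
Strategy Q: R₀ = 0.36×580 + 0.17×643 + 0.07×130 + 0.02×893 + 0.01×180 = 346.8700
Highest R₀: strategy Q with 346.8700.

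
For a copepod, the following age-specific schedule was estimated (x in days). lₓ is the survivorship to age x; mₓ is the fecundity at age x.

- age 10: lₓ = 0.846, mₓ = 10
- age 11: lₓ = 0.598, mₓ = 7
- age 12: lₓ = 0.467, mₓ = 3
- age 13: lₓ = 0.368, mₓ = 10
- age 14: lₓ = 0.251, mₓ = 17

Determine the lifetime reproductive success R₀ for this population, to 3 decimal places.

21.994

R₀ = Σ lₓ mₓ:
  age 10: 0.846 × 10 = 8.4600
  age 11: 0.598 × 7 = 4.1860
  age 12: 0.467 × 3 = 1.4010
  age 13: 0.368 × 10 = 3.6800
  age 14: 0.251 × 17 = 4.2670
R₀ = 8.4600 + 4.1860 + 1.4010 + 3.6800 + 4.2670 = 21.9940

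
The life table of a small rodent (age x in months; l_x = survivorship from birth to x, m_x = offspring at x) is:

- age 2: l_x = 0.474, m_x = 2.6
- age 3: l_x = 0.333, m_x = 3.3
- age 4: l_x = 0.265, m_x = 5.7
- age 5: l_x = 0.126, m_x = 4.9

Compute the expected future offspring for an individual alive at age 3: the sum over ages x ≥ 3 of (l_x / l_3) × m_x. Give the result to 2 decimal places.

l_3 = 0.333. Conditional survival from age 3 to x is l_x / l_3.
  x=3: (0.333/0.333) × 3.3 = 3.3000
  x=4: (0.265/0.333) × 5.7 = 4.5360
  x=5: (0.126/0.333) × 4.9 = 1.8541
Sum = 3.3000 + 4.5360 + 1.8541 = 9.6901

9.69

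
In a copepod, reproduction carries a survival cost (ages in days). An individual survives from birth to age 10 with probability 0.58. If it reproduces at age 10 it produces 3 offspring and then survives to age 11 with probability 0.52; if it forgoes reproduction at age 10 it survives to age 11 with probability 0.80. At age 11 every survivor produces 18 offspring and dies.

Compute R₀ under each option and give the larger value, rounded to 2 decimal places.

8.35

breed at age 10: R₀ = 0.58 × (3 + 0.52 × 18) = 0.58 × 12.3600 = 7.1688
delay to age 11: R₀ = 0.58 × (0.80 × 18) = 0.58 × 14.4000 = 8.3520
Higher: delay to age 11 (8.3520).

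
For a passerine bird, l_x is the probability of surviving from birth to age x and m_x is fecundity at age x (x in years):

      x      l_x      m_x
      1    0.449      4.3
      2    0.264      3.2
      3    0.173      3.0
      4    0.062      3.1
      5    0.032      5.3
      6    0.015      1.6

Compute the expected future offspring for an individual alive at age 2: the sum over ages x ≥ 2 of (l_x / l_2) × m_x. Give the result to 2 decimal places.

6.63

l_2 = 0.264. Conditional survival from age 2 to x is l_x / l_2.
  x=2: (0.264/0.264) × 3.2 = 3.2000
  x=3: (0.173/0.264) × 3.0 = 1.9659
  x=4: (0.062/0.264) × 3.1 = 0.7280
  x=5: (0.032/0.264) × 5.3 = 0.6424
  x=6: (0.015/0.264) × 1.6 = 0.0909
Sum = 3.2000 + 1.9659 + 0.7280 + 0.6424 + 0.0909 = 6.6273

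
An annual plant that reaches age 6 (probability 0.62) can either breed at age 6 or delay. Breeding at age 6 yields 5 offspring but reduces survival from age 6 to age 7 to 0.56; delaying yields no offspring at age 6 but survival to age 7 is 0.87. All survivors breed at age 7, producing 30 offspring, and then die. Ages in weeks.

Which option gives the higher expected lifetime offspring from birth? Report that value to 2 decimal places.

breed at age 6: R₀ = 0.62 × (5 + 0.56 × 30) = 0.62 × 21.8000 = 13.5160
delay to age 7: R₀ = 0.62 × (0.87 × 30) = 0.62 × 26.1000 = 16.1820
Higher: delay to age 7 (16.1820).

16.18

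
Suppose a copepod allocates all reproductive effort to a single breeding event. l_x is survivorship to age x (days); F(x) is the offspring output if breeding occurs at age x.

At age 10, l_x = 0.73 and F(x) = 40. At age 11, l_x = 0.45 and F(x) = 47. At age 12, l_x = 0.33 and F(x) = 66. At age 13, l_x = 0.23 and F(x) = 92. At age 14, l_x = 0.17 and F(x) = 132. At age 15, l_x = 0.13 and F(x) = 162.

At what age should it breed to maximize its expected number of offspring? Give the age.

Expected offspring if breeding at age x = l_x × F(x):
  age 10: 0.73 × 40 = 29.200
  age 11: 0.45 × 47 = 21.150
  age 12: 0.33 × 66 = 21.780
  age 13: 0.23 × 92 = 21.160
  age 14: 0.17 × 132 = 22.440
  age 15: 0.13 × 162 = 21.060
Maximum at age 10 (29.200).

10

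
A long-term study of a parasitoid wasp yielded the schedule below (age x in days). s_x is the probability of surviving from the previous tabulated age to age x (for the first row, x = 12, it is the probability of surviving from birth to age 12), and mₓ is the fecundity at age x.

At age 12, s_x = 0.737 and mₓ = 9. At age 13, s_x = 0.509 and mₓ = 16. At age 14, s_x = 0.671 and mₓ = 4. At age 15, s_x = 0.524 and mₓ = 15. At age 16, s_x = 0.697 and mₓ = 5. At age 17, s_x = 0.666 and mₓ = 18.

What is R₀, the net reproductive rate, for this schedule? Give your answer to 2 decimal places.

17.18

Survivorship from birth: l_x = s_12·s_13·…·s_x.
  l_12 = 0.73700
  l_13 = 0.37513
  l_14 = 0.25171
  l_15 = 0.13190
  l_16 = 0.09193
  l_17 = 0.06123
R₀ = Σ l_x mₓ:
  age 12: 0.73700 × 9 = 6.6330
  age 13: 0.37513 × 16 = 6.0021
  age 14: 0.25171 × 4 = 1.0068
  age 15: 0.13190 × 15 = 1.9785
  age 16: 0.09193 × 5 = 0.4597
  age 17: 0.06123 × 18 = 1.1021
R₀ = 6.6330 + 6.0021 + 1.0068 + 1.9785 + 0.4597 + 1.1021 = 17.1822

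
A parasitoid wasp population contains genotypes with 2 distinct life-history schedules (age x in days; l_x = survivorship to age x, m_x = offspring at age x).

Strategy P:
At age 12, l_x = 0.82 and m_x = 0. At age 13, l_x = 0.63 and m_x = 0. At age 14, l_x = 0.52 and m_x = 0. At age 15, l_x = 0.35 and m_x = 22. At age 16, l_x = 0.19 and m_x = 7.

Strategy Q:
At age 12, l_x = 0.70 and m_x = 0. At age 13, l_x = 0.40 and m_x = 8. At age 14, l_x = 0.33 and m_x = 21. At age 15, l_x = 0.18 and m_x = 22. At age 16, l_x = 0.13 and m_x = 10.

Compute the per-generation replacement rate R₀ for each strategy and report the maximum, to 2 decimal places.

15.39

Strategy P: R₀ = 0.82×0 + 0.63×0 + 0.52×0 + 0.35×22 + 0.19×7 = 9.0300
Strategy Q: R₀ = 0.70×0 + 0.40×8 + 0.33×21 + 0.18×22 + 0.13×10 = 15.3900
Highest R₀: strategy Q with 15.3900.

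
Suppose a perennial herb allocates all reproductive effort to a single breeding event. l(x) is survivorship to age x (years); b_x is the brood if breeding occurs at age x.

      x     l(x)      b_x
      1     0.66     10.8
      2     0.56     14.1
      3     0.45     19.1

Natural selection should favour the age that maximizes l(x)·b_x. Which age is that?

Expected offspring if breeding at age x = l(x) × b_x:
  age 1: 0.66 × 10.8 = 7.128
  age 2: 0.56 × 14.1 = 7.896
  age 3: 0.45 × 19.1 = 8.595
Maximum at age 3 (8.595).

3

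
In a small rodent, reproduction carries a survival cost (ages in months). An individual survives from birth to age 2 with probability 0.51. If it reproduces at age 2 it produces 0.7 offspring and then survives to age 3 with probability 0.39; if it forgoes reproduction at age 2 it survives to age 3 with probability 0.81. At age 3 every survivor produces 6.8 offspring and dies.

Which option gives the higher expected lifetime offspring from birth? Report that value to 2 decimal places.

breed at age 2: R₀ = 0.51 × (0.7 + 0.39 × 6.8) = 0.51 × 3.3520 = 1.7095
delay to age 3: R₀ = 0.51 × (0.81 × 6.8) = 0.51 × 5.5080 = 2.8091
Higher: delay to age 3 (2.8091).

2.81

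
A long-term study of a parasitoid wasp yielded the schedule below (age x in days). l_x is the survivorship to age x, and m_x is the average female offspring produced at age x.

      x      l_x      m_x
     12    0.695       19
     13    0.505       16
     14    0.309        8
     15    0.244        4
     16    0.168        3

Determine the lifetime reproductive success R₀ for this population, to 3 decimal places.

R₀ = Σ l_x m_x:
  age 12: 0.695 × 19 = 13.2050
  age 13: 0.505 × 16 = 8.0800
  age 14: 0.309 × 8 = 2.4720
  age 15: 0.244 × 4 = 0.9760
  age 16: 0.168 × 3 = 0.5040
R₀ = 13.2050 + 8.0800 + 2.4720 + 0.9760 + 0.5040 = 25.2370

25.237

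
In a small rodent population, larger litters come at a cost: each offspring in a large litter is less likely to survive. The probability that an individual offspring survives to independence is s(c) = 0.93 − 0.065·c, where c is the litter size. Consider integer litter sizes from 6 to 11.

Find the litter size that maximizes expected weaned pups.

7

Expected weaned pups = c × s(c):
  c=6: 6 × 0.540 = 3.240
  c=7: 7 × 0.475 = 3.325
  c=8: 8 × 0.410 = 3.280
  c=9: 9 × 0.345 = 3.105
  c=10: 10 × 0.280 = 2.800
  c=11: 11 × 0.215 = 2.365
Maximum at c = 7 (3.325 weaned pups).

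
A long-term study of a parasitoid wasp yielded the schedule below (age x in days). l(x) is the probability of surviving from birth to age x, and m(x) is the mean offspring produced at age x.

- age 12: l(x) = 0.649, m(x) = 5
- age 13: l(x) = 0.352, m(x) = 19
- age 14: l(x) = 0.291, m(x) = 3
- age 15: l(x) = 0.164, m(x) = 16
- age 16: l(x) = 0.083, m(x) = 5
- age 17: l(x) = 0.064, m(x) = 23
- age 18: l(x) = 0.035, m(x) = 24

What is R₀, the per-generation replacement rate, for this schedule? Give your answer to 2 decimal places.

R₀ = Σ l(x) m(x):
  age 12: 0.649 × 5 = 3.2450
  age 13: 0.352 × 19 = 6.6880
  age 14: 0.291 × 3 = 0.8730
  age 15: 0.164 × 16 = 2.6240
  age 16: 0.083 × 5 = 0.4150
  age 17: 0.064 × 23 = 1.4720
  age 18: 0.035 × 24 = 0.8400
R₀ = 3.2450 + 6.6880 + 0.8730 + 2.6240 + 0.4150 + 1.4720 + 0.8400 = 16.1570

16.16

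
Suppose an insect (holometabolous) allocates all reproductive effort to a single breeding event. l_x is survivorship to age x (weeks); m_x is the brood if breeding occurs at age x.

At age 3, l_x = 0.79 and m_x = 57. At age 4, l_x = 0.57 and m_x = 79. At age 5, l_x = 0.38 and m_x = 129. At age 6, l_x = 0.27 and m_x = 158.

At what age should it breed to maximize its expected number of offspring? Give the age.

5

Expected offspring if breeding at age x = l_x × m_x:
  age 3: 0.79 × 57 = 45.030
  age 4: 0.57 × 79 = 45.030
  age 5: 0.38 × 129 = 49.020
  age 6: 0.27 × 158 = 42.660
Maximum at age 5 (49.020).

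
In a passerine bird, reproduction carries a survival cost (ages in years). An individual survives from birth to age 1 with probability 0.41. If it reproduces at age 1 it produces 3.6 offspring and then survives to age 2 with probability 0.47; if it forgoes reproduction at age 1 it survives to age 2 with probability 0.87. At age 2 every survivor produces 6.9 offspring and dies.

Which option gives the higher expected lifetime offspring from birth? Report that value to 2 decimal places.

breed at age 1: R₀ = 0.41 × (3.6 + 0.47 × 6.9) = 0.41 × 6.8430 = 2.8056
delay to age 2: R₀ = 0.41 × (0.87 × 6.9) = 0.41 × 6.0030 = 2.4612
Higher: breed at age 1 (2.8056).

2.81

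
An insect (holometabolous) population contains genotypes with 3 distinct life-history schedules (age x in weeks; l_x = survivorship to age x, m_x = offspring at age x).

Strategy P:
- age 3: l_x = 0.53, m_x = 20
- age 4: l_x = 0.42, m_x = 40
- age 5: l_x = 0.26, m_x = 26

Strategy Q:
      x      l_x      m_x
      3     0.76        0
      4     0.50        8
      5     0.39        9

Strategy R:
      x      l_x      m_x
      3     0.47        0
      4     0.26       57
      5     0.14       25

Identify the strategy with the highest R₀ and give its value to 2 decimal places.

Strategy P: R₀ = 0.53×20 + 0.42×40 + 0.26×26 = 34.1600
Strategy Q: R₀ = 0.76×0 + 0.50×8 + 0.39×9 = 7.5100
Strategy R: R₀ = 0.47×0 + 0.26×57 + 0.14×25 = 18.3200
Highest R₀: strategy P with 34.1600.

34.16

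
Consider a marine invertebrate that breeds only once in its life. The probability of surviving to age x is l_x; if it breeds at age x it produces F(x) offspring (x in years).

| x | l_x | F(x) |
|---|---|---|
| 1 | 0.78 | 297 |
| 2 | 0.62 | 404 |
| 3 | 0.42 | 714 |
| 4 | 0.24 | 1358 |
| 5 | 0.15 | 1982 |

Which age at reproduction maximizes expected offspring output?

Expected offspring if breeding at age x = l_x × F(x):
  age 1: 0.78 × 297 = 231.660
  age 2: 0.62 × 404 = 250.480
  age 3: 0.42 × 714 = 299.880
  age 4: 0.24 × 1358 = 325.920
  age 5: 0.15 × 1982 = 297.300
Maximum at age 4 (325.920).

4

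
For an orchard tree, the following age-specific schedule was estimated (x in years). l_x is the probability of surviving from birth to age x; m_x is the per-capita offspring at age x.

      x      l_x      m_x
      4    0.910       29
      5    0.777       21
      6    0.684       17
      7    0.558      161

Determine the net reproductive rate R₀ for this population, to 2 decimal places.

144.17

R₀ = Σ l_x m_x:
  age 4: 0.910 × 29 = 26.3900
  age 5: 0.777 × 21 = 16.3170
  age 6: 0.684 × 17 = 11.6280
  age 7: 0.558 × 161 = 89.8380
R₀ = 26.3900 + 16.3170 + 11.6280 + 89.8380 = 144.1730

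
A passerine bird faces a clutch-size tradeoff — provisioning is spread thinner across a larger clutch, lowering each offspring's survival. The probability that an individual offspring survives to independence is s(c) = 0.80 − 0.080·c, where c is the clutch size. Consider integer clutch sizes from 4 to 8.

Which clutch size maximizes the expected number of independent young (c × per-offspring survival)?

Expected independent young = c × s(c):
  c=4: 4 × 0.480 = 1.920
  c=5: 5 × 0.400 = 2.000
  c=6: 6 × 0.320 = 1.920
  c=7: 7 × 0.240 = 1.680
  c=8: 8 × 0.160 = 1.280
Maximum at c = 5 (2.000 independent young).

5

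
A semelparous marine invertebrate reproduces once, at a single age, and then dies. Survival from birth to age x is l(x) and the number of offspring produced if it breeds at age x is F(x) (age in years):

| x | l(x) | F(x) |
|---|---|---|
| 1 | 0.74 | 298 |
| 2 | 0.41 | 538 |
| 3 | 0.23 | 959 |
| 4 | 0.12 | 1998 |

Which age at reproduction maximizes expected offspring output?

Expected offspring if breeding at age x = l(x) × F(x):
  age 1: 0.74 × 298 = 220.520
  age 2: 0.41 × 538 = 220.580
  age 3: 0.23 × 959 = 220.570
  age 4: 0.12 × 1998 = 239.760
Maximum at age 4 (239.760).

4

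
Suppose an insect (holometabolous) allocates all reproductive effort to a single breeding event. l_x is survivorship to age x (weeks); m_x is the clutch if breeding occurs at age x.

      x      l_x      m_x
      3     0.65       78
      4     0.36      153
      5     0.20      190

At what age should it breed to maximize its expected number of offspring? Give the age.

4

Expected offspring if breeding at age x = l_x × m_x:
  age 3: 0.65 × 78 = 50.700
  age 4: 0.36 × 153 = 55.080
  age 5: 0.20 × 190 = 38.000
Maximum at age 4 (55.080).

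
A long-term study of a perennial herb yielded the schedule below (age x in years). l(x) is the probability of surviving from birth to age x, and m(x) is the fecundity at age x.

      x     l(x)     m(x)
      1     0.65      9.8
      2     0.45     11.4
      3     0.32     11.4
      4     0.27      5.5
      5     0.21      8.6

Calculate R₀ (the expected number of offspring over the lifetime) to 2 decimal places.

R₀ = Σ l(x) m(x):
  age 1: 0.65 × 9.8 = 6.3700
  age 2: 0.45 × 11.4 = 5.1300
  age 3: 0.32 × 11.4 = 3.6480
  age 4: 0.27 × 5.5 = 1.4850
  age 5: 0.21 × 8.6 = 1.8060
R₀ = 6.3700 + 5.1300 + 3.6480 + 1.4850 + 1.8060 = 18.4390

18.44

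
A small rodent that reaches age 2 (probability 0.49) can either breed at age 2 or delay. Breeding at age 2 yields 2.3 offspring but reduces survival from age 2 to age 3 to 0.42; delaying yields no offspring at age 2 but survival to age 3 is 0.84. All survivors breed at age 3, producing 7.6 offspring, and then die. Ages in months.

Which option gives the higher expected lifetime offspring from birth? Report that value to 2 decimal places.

3.13

breed at age 2: R₀ = 0.49 × (2.3 + 0.42 × 7.6) = 0.49 × 5.4920 = 2.6911
delay to age 3: R₀ = 0.49 × (0.84 × 7.6) = 0.49 × 6.3840 = 3.1282
Higher: delay to age 3 (3.1282).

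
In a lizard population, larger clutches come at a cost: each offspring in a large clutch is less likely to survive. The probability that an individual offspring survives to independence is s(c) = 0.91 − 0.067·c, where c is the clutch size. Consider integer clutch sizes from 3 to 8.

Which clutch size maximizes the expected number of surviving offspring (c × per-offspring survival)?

Expected surviving offspring = c × s(c):
  c=3: 3 × 0.709 = 2.127
  c=4: 4 × 0.642 = 2.568
  c=5: 5 × 0.575 = 2.875
  c=6: 6 × 0.508 = 3.048
  c=7: 7 × 0.441 = 3.087
  c=8: 8 × 0.374 = 2.992
Maximum at c = 7 (3.087 surviving offspring).

7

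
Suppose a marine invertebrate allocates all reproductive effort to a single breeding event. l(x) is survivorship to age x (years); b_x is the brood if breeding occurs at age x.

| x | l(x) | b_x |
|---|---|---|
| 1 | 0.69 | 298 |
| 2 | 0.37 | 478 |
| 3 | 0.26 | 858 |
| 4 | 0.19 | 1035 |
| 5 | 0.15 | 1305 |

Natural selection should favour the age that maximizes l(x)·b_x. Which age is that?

Expected offspring if breeding at age x = l(x) × b_x:
  age 1: 0.69 × 298 = 205.620
  age 2: 0.37 × 478 = 176.860
  age 3: 0.26 × 858 = 223.080
  age 4: 0.19 × 1035 = 196.650
  age 5: 0.15 × 1305 = 195.750
Maximum at age 3 (223.080).

3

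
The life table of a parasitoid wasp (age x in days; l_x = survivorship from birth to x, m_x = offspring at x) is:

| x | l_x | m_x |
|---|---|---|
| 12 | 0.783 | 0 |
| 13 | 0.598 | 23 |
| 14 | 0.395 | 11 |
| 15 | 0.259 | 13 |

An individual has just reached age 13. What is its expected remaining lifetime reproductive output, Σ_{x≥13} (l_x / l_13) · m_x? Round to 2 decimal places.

35.90

l_13 = 0.598. Conditional survival from age 13 to x is l_x / l_13.
  x=13: (0.598/0.598) × 23 = 23.0000
  x=14: (0.395/0.598) × 11 = 7.2659
  x=15: (0.259/0.598) × 13 = 5.6304
Sum = 23.0000 + 7.2659 + 5.6304 = 35.8963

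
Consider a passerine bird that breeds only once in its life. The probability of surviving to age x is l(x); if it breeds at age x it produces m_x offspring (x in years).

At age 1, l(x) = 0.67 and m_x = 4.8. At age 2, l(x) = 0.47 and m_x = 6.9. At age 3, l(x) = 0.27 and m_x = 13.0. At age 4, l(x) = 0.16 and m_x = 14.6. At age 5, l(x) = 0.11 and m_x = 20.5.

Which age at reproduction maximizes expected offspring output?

3

Expected offspring if breeding at age x = l(x) × m_x:
  age 1: 0.67 × 4.8 = 3.216
  age 2: 0.47 × 6.9 = 3.243
  age 3: 0.27 × 13.0 = 3.510
  age 4: 0.16 × 14.6 = 2.336
  age 5: 0.11 × 20.5 = 2.255
Maximum at age 3 (3.510).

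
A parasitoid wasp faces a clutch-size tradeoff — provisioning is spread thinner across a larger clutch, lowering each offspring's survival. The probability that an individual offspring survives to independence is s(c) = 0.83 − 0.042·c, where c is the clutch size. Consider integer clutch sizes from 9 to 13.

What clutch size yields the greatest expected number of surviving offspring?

10

Expected surviving offspring = c × s(c):
  c=9: 9 × 0.452 = 4.068
  c=10: 10 × 0.410 = 4.100
  c=11: 11 × 0.368 = 4.048
  c=12: 12 × 0.326 = 3.912
  c=13: 13 × 0.284 = 3.692
Maximum at c = 10 (4.100 surviving offspring).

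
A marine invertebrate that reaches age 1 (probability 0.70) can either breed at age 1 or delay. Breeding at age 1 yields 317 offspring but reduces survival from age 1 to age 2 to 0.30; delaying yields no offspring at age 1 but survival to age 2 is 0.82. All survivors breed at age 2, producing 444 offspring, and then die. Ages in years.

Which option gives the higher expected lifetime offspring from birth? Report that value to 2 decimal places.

breed at age 1: R₀ = 0.70 × (317 + 0.30 × 444) = 0.70 × 450.2000 = 315.1400
delay to age 2: R₀ = 0.70 × (0.82 × 444) = 0.70 × 364.0800 = 254.8560
Higher: breed at age 1 (315.1400).

315.14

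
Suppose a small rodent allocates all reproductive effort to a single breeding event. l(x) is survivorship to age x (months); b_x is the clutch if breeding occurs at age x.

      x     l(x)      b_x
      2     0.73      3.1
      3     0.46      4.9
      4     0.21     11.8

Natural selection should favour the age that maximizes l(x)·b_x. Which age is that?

4

Expected offspring if breeding at age x = l(x) × b_x:
  age 2: 0.73 × 3.1 = 2.263
  age 3: 0.46 × 4.9 = 2.254
  age 4: 0.21 × 11.8 = 2.478
Maximum at age 4 (2.478).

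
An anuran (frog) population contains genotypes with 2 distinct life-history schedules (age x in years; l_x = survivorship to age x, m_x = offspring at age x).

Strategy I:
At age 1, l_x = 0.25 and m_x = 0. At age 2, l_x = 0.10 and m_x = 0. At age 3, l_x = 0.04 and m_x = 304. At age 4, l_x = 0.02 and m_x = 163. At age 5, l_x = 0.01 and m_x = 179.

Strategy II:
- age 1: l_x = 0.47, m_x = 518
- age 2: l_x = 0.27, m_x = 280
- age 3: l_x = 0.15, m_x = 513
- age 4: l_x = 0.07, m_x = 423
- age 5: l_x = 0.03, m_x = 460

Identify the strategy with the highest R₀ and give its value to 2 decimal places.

439.42

Strategy I: R₀ = 0.25×0 + 0.10×0 + 0.04×304 + 0.02×163 + 0.01×179 = 17.2100
Strategy II: R₀ = 0.47×518 + 0.27×280 + 0.15×513 + 0.07×423 + 0.03×460 = 439.4200
Highest R₀: strategy II with 439.4200.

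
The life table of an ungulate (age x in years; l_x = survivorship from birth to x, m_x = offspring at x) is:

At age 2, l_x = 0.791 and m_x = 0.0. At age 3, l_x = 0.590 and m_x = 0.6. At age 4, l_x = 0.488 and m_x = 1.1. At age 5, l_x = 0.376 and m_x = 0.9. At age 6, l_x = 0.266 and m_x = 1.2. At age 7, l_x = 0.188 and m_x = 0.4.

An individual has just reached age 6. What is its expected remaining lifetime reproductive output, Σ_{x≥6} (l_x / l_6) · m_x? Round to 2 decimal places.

l_6 = 0.266. Conditional survival from age 6 to x is l_x / l_6.
  x=6: (0.266/0.266) × 1.2 = 1.2000
  x=7: (0.188/0.266) × 0.4 = 0.2827
Sum = 1.2000 + 0.2827 = 1.4827

1.48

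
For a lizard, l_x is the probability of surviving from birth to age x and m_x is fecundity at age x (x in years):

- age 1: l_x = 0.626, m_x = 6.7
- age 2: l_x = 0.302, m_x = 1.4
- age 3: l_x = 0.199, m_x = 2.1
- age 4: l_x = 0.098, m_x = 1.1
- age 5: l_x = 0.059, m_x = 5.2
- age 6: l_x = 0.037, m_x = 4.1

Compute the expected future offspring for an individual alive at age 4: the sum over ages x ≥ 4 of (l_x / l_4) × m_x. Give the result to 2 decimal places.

5.78

l_4 = 0.098. Conditional survival from age 4 to x is l_x / l_4.
  x=4: (0.098/0.098) × 1.1 = 1.1000
  x=5: (0.059/0.098) × 5.2 = 3.1306
  x=6: (0.037/0.098) × 4.1 = 1.5480
Sum = 1.1000 + 3.1306 + 1.5480 = 5.7786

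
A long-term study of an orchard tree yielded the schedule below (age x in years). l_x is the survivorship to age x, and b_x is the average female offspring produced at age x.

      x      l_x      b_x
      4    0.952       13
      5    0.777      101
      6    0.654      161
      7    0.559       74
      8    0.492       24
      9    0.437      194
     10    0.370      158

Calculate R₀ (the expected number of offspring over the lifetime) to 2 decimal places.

R₀ = Σ l_x b_x:
  age 4: 0.952 × 13 = 12.3760
  age 5: 0.777 × 101 = 78.4770
  age 6: 0.654 × 161 = 105.2940
  age 7: 0.559 × 74 = 41.3660
  age 8: 0.492 × 24 = 11.8080
  age 9: 0.437 × 194 = 84.7780
  age 10: 0.370 × 158 = 58.4600
R₀ = 12.3760 + 78.4770 + 105.2940 + 41.3660 + 11.8080 + 84.7780 + 58.4600 = 392.5590

392.56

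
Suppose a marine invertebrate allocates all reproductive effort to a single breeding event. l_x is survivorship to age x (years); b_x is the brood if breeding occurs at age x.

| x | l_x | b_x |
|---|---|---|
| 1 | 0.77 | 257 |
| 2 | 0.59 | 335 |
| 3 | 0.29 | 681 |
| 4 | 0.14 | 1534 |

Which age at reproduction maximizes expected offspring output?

4

Expected offspring if breeding at age x = l_x × b_x:
  age 1: 0.77 × 257 = 197.890
  age 2: 0.59 × 335 = 197.650
  age 3: 0.29 × 681 = 197.490
  age 4: 0.14 × 1534 = 214.760
Maximum at age 4 (214.760).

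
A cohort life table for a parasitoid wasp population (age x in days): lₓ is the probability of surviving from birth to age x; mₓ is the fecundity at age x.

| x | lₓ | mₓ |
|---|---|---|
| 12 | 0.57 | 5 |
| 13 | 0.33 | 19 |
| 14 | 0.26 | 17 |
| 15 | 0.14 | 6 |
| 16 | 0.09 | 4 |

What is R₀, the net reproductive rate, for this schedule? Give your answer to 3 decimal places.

14.740

R₀ = Σ lₓ mₓ:
  age 12: 0.57 × 5 = 2.8500
  age 13: 0.33 × 19 = 6.2700
  age 14: 0.26 × 17 = 4.4200
  age 15: 0.14 × 6 = 0.8400
  age 16: 0.09 × 4 = 0.3600
R₀ = 2.8500 + 6.2700 + 4.4200 + 0.8400 + 0.3600 = 14.7400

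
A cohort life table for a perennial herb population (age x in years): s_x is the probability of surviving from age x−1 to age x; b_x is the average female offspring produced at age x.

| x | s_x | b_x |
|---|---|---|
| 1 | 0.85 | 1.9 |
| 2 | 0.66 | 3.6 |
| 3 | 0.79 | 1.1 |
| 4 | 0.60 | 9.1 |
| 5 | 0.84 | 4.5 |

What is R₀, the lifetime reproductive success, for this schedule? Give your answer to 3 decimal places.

7.547

Survivorship from birth: l_x = s_1·s_2·…·s_x.
  l_1 = 0.85000
  l_2 = 0.56100
  l_3 = 0.44319
  l_4 = 0.26591
  l_5 = 0.22337
R₀ = Σ l_x b_x:
  age 1: 0.85000 × 1.9 = 1.6150
  age 2: 0.56100 × 3.6 = 2.0196
  age 3: 0.44319 × 1.1 = 0.4875
  age 4: 0.26591 × 9.1 = 2.4198
  age 5: 0.22337 × 4.5 = 1.0052
R₀ = 1.6150 + 2.0196 + 0.4875 + 2.4198 + 1.0052 = 7.5471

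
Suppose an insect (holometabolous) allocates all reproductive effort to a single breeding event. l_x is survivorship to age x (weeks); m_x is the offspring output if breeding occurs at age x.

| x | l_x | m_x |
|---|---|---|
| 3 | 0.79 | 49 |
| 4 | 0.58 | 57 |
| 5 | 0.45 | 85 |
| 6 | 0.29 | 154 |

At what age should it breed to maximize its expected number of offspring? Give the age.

6

Expected offspring if breeding at age x = l_x × m_x:
  age 3: 0.79 × 49 = 38.710
  age 4: 0.58 × 57 = 33.060
  age 5: 0.45 × 85 = 38.250
  age 6: 0.29 × 154 = 44.660
Maximum at age 6 (44.660).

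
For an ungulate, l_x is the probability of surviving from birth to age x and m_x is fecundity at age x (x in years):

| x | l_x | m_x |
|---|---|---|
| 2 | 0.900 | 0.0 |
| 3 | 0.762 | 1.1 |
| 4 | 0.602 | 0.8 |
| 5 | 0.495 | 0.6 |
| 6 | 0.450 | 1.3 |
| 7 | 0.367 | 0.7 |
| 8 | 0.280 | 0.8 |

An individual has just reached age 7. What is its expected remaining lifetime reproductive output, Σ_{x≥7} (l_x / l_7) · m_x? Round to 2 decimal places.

1.31

l_7 = 0.367. Conditional survival from age 7 to x is l_x / l_7.
  x=7: (0.367/0.367) × 0.7 = 0.7000
  x=8: (0.280/0.367) × 0.8 = 0.6104
Sum = 0.7000 + 0.6104 = 1.3104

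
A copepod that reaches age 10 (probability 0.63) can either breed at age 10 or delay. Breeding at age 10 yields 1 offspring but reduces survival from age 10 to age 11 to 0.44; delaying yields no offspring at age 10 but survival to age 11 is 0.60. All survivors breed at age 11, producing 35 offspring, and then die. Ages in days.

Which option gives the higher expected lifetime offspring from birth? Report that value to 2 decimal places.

13.23

breed at age 10: R₀ = 0.63 × (1 + 0.44 × 35) = 0.63 × 16.4000 = 10.3320
delay to age 11: R₀ = 0.63 × (0.60 × 35) = 0.63 × 21.0000 = 13.2300
Higher: delay to age 11 (13.2300).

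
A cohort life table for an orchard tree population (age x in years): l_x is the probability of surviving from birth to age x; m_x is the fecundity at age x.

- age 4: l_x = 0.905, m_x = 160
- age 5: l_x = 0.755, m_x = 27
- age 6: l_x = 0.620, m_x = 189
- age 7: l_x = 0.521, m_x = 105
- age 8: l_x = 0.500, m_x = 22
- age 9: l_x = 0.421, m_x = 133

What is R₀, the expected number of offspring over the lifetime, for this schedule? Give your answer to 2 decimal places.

R₀ = Σ l_x m_x:
  age 4: 0.905 × 160 = 144.8000
  age 5: 0.755 × 27 = 20.3850
  age 6: 0.620 × 189 = 117.1800
  age 7: 0.521 × 105 = 54.7050
  age 8: 0.500 × 22 = 11.0000
  age 9: 0.421 × 133 = 55.9930
R₀ = 144.8000 + 20.3850 + 117.1800 + 54.7050 + 11.0000 + 55.9930 = 404.0630

404.06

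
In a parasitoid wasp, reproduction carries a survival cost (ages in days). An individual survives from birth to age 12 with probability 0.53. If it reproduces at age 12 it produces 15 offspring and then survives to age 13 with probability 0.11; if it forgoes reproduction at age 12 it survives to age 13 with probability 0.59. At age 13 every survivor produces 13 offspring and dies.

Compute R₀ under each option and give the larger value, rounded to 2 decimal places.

8.71

breed at age 12: R₀ = 0.53 × (15 + 0.11 × 13) = 0.53 × 16.4300 = 8.7079
delay to age 13: R₀ = 0.53 × (0.59 × 13) = 0.53 × 7.6700 = 4.0651
Higher: breed at age 12 (8.7079).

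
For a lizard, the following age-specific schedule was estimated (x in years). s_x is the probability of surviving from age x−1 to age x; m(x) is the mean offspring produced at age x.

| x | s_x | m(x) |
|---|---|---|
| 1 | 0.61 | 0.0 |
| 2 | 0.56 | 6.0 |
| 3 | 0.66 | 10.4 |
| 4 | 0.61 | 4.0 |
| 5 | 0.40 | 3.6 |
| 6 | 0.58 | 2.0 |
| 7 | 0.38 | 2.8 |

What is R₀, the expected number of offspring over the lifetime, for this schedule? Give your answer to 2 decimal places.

Survivorship from birth: l_x = s_1·s_2·…·s_x.
  l_1 = 0.61000
  l_2 = 0.34160
  l_3 = 0.22546
  l_4 = 0.13753
  l_5 = 0.05501
  l_6 = 0.03191
  l_7 = 0.01212
R₀ = Σ l_x m(x):
  age 1: 0.61000 × 0.0 = 0.0000
  age 2: 0.34160 × 6.0 = 2.0496
  age 3: 0.22546 × 10.4 = 2.3448
  age 4: 0.13753 × 4.0 = 0.5501
  age 5: 0.05501 × 3.6 = 0.1980
  age 6: 0.03191 × 2.0 = 0.0638
  age 7: 0.01212 × 2.8 = 0.0339
R₀ = 0.0000 + 2.0496 + 2.3448 + 0.5501 + 0.1980 + 0.0638 + 0.0339 = 5.2403

5.24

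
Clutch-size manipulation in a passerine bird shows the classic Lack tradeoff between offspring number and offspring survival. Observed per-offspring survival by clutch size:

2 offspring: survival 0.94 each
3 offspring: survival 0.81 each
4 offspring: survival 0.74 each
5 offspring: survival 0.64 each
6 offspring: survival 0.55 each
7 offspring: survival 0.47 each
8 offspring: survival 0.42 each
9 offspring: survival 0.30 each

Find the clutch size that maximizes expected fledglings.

8

Expected fledglings = c × s(c):
  c=2: 2 × 0.94 = 1.880
  c=3: 3 × 0.81 = 2.430
  c=4: 4 × 0.74 = 2.960
  c=5: 5 × 0.64 = 3.200
  c=6: 6 × 0.55 = 3.300
  c=7: 7 × 0.47 = 3.290
  c=8: 8 × 0.42 = 3.360
  c=9: 9 × 0.30 = 2.700
Maximum at c = 8 (3.360 fledglings).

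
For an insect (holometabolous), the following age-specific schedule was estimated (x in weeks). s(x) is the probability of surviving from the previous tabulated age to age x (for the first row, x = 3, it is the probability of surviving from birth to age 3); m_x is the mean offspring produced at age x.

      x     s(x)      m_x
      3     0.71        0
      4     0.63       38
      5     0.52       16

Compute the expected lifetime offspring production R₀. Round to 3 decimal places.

Survivorship from birth: l_x = s_3·s_4·…·s_x.
  l_3 = 0.71000
  l_4 = 0.44730
  l_5 = 0.23260
R₀ = Σ l_x m_x:
  age 3: 0.71000 × 0 = 0.0000
  age 4: 0.44730 × 38 = 16.9974
  age 5: 0.23260 × 16 = 3.7216
R₀ = 0.0000 + 16.9974 + 3.7216 = 20.7190

20.719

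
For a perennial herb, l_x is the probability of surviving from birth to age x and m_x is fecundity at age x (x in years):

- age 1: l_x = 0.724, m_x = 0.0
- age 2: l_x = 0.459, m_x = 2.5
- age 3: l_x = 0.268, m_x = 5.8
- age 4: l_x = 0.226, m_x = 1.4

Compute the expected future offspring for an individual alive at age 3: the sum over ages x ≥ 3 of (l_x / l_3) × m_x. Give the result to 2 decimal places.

l_3 = 0.268. Conditional survival from age 3 to x is l_x / l_3.
  x=3: (0.268/0.268) × 5.8 = 5.8000
  x=4: (0.226/0.268) × 1.4 = 1.1806
Sum = 5.8000 + 1.1806 = 6.9806

6.98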